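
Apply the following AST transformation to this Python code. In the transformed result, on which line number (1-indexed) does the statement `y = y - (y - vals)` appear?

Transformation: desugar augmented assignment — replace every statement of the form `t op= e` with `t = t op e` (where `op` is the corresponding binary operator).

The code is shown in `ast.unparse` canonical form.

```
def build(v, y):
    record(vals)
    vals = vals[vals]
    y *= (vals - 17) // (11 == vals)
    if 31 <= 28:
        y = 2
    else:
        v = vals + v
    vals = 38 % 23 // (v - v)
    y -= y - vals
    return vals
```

10

Transformed code:
def build(v, y):
    record(vals)
    vals = vals[vals]
    y = y * ((vals - 17) // (11 == vals))
    if 31 <= 28:
        y = 2
    else:
        v = vals + v
    vals = 38 % 23 // (v - v)
    y = y - (y - vals)
    return vals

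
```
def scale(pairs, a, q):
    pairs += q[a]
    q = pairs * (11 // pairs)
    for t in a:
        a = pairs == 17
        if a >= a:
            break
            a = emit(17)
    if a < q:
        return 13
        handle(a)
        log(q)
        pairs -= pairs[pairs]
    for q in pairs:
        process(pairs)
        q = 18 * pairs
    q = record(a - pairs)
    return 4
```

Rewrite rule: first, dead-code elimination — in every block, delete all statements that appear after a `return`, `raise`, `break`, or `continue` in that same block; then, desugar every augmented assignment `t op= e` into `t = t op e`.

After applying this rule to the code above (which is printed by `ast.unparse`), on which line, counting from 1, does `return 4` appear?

Transformed code:
def scale(pairs, a, q):
    pairs = pairs + q[a]
    q = pairs * (11 // pairs)
    for t in a:
        a = pairs == 17
        if a >= a:
            break
    if a < q:
        return 13
    for q in pairs:
        process(pairs)
        q = 18 * pairs
    q = record(a - pairs)
    return 4

14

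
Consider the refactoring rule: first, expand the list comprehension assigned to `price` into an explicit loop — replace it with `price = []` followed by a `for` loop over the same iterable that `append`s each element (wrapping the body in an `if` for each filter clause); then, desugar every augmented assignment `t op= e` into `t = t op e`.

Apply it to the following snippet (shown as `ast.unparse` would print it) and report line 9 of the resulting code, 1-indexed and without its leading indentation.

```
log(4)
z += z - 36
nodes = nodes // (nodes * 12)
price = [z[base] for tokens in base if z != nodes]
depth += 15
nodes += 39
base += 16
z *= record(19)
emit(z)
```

Transformed code:
log(4)
z = z + (z - 36)
nodes = nodes // (nodes * 12)
price = []
for tokens in base:
    if z != nodes:
        price.append(z[base])
depth = depth + 15
nodes = nodes + 39
base = base + 16
z = z * record(19)
emit(z)

nodes = nodes + 39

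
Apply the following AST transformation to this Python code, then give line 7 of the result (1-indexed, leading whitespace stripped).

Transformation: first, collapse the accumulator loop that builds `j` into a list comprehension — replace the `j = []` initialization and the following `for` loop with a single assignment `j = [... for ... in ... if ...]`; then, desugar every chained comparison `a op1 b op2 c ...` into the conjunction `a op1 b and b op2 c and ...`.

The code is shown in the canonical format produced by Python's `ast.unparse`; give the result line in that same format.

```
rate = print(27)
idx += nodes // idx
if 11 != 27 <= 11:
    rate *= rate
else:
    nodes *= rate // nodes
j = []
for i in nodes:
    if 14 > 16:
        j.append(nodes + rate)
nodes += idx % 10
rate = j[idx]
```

Transformed code:
rate = print(27)
idx += nodes // idx
if 11 != 27 and 27 <= 11:
    rate *= rate
else:
    nodes *= rate // nodes
j = [nodes + rate for i in nodes if 14 > 16]
nodes += idx % 10
rate = j[idx]

j = [nodes + rate for i in nodes if 14 > 16]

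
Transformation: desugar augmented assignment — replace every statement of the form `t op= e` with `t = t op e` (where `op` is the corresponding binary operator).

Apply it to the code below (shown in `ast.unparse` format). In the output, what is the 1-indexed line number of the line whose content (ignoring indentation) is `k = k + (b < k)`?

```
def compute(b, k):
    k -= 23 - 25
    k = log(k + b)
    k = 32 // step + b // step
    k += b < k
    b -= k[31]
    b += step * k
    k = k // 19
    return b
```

Transformed code:
def compute(b, k):
    k = k - (23 - 25)
    k = log(k + b)
    k = 32 // step + b // step
    k = k + (b < k)
    b = b - k[31]
    b = b + step * k
    k = k // 19
    return b

5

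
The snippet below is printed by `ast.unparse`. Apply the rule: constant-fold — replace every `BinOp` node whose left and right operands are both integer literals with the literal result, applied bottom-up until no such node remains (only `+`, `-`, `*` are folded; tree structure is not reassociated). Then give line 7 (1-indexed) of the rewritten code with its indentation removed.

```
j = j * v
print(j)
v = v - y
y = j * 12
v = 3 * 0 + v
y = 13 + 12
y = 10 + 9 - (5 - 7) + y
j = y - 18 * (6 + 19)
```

Transformed code:
j = j * v
print(j)
v = v - y
y = j * 12
v = 0 + v
y = 25
y = 21 + y
j = y - 450

y = 21 + y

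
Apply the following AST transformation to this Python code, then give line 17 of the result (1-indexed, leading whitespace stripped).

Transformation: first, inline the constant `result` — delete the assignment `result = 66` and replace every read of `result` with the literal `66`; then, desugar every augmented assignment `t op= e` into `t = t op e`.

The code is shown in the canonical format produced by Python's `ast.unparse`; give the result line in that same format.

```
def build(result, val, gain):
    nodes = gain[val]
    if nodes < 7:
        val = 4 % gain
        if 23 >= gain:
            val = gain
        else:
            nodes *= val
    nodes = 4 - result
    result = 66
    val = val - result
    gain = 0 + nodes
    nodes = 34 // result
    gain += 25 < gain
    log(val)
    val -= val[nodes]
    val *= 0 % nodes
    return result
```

Transformed code:
def build(result, val, gain):
    nodes = gain[val]
    if nodes < 7:
        val = 4 % gain
        if 23 >= gain:
            val = gain
        else:
            nodes = nodes * val
    nodes = 4 - 66
    val = val - 66
    gain = 0 + nodes
    nodes = 34 // 66
    gain = gain + (25 < gain)
    log(val)
    val = val - val[nodes]
    val = val * (0 % nodes)
    return 66

return 66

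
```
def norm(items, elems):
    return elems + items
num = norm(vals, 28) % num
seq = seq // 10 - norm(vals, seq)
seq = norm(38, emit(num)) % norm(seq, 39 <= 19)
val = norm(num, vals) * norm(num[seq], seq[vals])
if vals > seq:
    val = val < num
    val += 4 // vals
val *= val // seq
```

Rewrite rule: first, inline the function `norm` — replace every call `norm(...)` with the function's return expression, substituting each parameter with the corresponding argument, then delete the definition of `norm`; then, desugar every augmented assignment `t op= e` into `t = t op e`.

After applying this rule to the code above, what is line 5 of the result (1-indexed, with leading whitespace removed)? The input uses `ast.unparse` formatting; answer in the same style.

Transformed code:
num = (28 + vals) % num
seq = seq // 10 - (seq + vals)
seq = (emit(num) + 38) % ((39 <= 19) + seq)
val = (vals + num) * (seq[vals] + num[seq])
if vals > seq:
    val = val < num
    val = val + 4 // vals
val = val * (val // seq)

if vals > seq:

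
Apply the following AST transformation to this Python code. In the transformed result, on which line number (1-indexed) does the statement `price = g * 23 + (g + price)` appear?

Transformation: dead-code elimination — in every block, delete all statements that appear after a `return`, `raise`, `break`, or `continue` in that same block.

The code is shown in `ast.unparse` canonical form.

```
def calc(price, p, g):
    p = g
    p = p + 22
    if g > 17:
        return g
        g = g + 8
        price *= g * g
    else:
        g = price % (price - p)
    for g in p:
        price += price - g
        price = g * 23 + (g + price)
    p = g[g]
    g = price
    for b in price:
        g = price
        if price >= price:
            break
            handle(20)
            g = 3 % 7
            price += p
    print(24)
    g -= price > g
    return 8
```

Transformed code:
def calc(price, p, g):
    p = g
    p = p + 22
    if g > 17:
        return g
    else:
        g = price % (price - p)
    for g in p:
        price += price - g
        price = g * 23 + (g + price)
    p = g[g]
    g = price
    for b in price:
        g = price
        if price >= price:
            break
    print(24)
    g -= price > g
    return 8

10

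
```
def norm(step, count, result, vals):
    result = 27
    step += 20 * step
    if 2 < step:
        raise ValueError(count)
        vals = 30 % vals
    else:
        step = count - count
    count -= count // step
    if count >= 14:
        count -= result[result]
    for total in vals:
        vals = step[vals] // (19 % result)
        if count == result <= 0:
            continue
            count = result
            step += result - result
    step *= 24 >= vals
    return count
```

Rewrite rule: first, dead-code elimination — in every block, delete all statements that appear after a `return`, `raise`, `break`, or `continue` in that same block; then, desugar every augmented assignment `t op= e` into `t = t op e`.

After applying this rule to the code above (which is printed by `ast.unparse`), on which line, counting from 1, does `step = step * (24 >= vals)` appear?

Transformed code:
def norm(step, count, result, vals):
    result = 27
    step = step + 20 * step
    if 2 < step:
        raise ValueError(count)
    else:
        step = count - count
    count = count - count // step
    if count >= 14:
        count = count - result[result]
    for total in vals:
        vals = step[vals] // (19 % result)
        if count == result <= 0:
            continue
    step = step * (24 >= vals)
    return count

15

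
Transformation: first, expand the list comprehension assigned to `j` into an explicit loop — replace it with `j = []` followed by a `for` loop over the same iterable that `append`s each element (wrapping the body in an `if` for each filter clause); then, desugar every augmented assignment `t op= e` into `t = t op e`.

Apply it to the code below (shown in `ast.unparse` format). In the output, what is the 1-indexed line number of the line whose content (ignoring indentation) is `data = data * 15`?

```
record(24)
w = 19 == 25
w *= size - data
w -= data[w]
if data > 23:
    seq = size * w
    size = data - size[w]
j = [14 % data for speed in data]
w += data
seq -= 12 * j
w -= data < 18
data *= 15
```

14

Transformed code:
record(24)
w = 19 == 25
w = w * (size - data)
w = w - data[w]
if data > 23:
    seq = size * w
    size = data - size[w]
j = []
for speed in data:
    j.append(14 % data)
w = w + data
seq = seq - 12 * j
w = w - (data < 18)
data = data * 15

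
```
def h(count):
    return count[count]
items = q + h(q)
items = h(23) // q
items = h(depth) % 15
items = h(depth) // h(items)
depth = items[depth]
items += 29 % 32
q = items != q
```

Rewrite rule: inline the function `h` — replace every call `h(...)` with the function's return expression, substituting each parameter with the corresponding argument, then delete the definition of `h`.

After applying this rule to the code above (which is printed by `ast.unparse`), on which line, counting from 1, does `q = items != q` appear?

7

Transformed code:
items = q + q[q]
items = 23[23] // q
items = depth[depth] % 15
items = depth[depth] // items[items]
depth = items[depth]
items += 29 % 32
q = items != q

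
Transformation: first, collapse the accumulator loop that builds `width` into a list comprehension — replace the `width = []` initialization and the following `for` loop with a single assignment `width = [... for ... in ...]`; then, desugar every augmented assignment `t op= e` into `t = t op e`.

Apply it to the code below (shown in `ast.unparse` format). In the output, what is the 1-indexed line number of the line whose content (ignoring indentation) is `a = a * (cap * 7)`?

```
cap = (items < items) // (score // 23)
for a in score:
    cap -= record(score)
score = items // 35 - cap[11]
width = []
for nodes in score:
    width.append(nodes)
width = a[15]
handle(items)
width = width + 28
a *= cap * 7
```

9

Transformed code:
cap = (items < items) // (score // 23)
for a in score:
    cap = cap - record(score)
score = items // 35 - cap[11]
width = [nodes for nodes in score]
width = a[15]
handle(items)
width = width + 28
a = a * (cap * 7)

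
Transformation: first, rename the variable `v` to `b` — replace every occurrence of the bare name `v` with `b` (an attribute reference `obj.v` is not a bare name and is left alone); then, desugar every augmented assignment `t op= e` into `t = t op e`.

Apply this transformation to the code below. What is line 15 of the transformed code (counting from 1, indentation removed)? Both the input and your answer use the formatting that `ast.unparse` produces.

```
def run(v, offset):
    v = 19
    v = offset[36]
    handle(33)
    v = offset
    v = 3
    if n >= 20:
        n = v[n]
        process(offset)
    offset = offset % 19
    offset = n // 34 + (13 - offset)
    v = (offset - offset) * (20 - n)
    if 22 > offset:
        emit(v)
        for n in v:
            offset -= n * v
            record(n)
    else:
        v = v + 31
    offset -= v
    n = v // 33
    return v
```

Transformed code:
def run(b, offset):
    b = 19
    b = offset[36]
    handle(33)
    b = offset
    b = 3
    if n >= 20:
        n = b[n]
        process(offset)
    offset = offset % 19
    offset = n // 34 + (13 - offset)
    b = (offset - offset) * (20 - n)
    if 22 > offset:
        emit(b)
        for n in b:
            offset = offset - n * b
            record(n)
    else:
        b = b + 31
    offset = offset - b
    n = b // 33
    return b

for n in b:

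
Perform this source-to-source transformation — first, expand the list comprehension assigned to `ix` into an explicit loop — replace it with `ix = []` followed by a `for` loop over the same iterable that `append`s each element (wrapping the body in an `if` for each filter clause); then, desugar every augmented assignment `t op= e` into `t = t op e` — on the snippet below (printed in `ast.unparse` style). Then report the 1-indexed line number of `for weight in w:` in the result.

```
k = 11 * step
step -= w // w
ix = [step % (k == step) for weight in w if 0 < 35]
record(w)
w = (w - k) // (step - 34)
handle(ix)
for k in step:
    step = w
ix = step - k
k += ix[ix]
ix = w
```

4

Transformed code:
k = 11 * step
step = step - w // w
ix = []
for weight in w:
    if 0 < 35:
        ix.append(step % (k == step))
record(w)
w = (w - k) // (step - 34)
handle(ix)
for k in step:
    step = w
ix = step - k
k = k + ix[ix]
ix = w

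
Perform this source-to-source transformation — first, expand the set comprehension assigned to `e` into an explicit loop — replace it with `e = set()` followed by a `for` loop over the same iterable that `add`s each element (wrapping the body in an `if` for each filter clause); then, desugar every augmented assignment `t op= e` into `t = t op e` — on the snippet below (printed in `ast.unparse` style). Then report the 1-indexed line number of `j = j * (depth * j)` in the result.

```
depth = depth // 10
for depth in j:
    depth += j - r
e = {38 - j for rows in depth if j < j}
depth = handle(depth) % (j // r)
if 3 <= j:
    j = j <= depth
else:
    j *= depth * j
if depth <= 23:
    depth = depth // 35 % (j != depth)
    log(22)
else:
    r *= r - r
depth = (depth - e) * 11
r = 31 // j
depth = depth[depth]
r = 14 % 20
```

Transformed code:
depth = depth // 10
for depth in j:
    depth = depth + (j - r)
e = set()
for rows in depth:
    if j < j:
        e.add(38 - j)
depth = handle(depth) % (j // r)
if 3 <= j:
    j = j <= depth
else:
    j = j * (depth * j)
if depth <= 23:
    depth = depth // 35 % (j != depth)
    log(22)
else:
    r = r * (r - r)
depth = (depth - e) * 11
r = 31 // j
depth = depth[depth]
r = 14 % 20

12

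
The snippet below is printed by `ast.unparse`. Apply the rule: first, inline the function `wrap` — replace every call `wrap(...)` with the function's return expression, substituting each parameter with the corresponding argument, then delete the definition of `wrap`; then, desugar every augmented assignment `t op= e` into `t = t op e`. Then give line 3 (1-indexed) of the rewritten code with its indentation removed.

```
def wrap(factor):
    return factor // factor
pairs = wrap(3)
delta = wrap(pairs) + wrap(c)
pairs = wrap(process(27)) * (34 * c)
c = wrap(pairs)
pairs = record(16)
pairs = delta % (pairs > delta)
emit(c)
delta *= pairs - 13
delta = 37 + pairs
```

Transformed code:
pairs = 3 // 3
delta = pairs // pairs + c // c
pairs = process(27) // process(27) * (34 * c)
c = pairs // pairs
pairs = record(16)
pairs = delta % (pairs > delta)
emit(c)
delta = delta * (pairs - 13)
delta = 37 + pairs

pairs = process(27) // process(27) * (34 * c)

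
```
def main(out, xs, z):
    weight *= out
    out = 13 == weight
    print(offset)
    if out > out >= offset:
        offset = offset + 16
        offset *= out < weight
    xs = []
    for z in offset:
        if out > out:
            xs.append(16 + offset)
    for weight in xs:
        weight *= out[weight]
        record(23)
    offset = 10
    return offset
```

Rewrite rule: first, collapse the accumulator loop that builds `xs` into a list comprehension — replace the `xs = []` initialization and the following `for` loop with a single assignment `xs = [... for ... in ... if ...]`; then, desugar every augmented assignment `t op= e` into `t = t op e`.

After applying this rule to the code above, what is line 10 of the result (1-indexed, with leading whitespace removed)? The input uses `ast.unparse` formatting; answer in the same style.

Transformed code:
def main(out, xs, z):
    weight = weight * out
    out = 13 == weight
    print(offset)
    if out > out >= offset:
        offset = offset + 16
        offset = offset * (out < weight)
    xs = [16 + offset for z in offset if out > out]
    for weight in xs:
        weight = weight * out[weight]
        record(23)
    offset = 10
    return offset

weight = weight * out[weight]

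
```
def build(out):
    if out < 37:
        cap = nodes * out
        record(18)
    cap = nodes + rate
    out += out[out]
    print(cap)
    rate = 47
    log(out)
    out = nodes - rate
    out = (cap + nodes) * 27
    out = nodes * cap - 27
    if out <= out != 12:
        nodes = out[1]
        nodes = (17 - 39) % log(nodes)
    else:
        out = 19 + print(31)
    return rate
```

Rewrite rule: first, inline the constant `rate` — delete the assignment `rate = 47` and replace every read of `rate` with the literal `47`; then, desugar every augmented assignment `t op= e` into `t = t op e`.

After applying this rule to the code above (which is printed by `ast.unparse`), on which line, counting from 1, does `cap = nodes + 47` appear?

5

Transformed code:
def build(out):
    if out < 37:
        cap = nodes * out
        record(18)
    cap = nodes + 47
    out = out + out[out]
    print(cap)
    log(out)
    out = nodes - 47
    out = (cap + nodes) * 27
    out = nodes * cap - 27
    if out <= out != 12:
        nodes = out[1]
        nodes = (17 - 39) % log(nodes)
    else:
        out = 19 + print(31)
    return 47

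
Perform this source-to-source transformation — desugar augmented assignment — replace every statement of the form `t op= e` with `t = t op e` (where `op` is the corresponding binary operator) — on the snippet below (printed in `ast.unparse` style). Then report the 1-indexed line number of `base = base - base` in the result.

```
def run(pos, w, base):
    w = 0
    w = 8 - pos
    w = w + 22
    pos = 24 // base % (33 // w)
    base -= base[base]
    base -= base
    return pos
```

Transformed code:
def run(pos, w, base):
    w = 0
    w = 8 - pos
    w = w + 22
    pos = 24 // base % (33 // w)
    base = base - base[base]
    base = base - base
    return pos

7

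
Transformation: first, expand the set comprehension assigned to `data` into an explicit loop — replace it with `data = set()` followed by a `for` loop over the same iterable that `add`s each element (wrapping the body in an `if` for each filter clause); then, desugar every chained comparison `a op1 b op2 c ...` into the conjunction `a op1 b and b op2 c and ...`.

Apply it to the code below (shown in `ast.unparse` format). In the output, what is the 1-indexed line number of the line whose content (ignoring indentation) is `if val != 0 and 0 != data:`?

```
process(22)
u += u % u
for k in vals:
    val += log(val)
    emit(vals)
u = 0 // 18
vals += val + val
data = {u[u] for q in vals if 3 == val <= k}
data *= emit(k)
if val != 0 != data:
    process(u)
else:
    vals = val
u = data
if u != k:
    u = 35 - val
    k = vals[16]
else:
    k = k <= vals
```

Transformed code:
process(22)
u += u % u
for k in vals:
    val += log(val)
    emit(vals)
u = 0 // 18
vals += val + val
data = set()
for q in vals:
    if 3 == val and val <= k:
        data.add(u[u])
data *= emit(k)
if val != 0 and 0 != data:
    process(u)
else:
    vals = val
u = data
if u != k:
    u = 35 - val
    k = vals[16]
else:
    k = k <= vals

13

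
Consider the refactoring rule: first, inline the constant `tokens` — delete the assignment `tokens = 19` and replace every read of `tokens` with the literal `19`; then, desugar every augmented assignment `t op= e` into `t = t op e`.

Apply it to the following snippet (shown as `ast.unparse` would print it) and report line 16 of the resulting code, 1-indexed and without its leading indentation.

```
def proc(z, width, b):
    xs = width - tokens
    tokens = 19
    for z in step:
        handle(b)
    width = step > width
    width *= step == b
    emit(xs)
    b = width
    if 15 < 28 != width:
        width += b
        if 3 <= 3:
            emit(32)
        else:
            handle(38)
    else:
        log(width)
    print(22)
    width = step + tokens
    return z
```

Transformed code:
def proc(z, width, b):
    xs = width - 19
    for z in step:
        handle(b)
    width = step > width
    width = width * (step == b)
    emit(xs)
    b = width
    if 15 < 28 != width:
        width = width + b
        if 3 <= 3:
            emit(32)
        else:
            handle(38)
    else:
        log(width)
    print(22)
    width = step + 19
    return z

log(width)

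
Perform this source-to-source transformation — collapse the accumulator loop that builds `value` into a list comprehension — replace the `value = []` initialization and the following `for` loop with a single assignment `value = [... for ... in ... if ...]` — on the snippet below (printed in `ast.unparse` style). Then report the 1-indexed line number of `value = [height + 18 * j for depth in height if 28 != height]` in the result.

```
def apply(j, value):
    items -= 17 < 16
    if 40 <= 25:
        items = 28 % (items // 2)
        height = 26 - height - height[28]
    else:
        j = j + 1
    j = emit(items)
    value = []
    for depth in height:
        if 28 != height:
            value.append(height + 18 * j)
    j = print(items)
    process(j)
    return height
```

9

Transformed code:
def apply(j, value):
    items -= 17 < 16
    if 40 <= 25:
        items = 28 % (items // 2)
        height = 26 - height - height[28]
    else:
        j = j + 1
    j = emit(items)
    value = [height + 18 * j for depth in height if 28 != height]
    j = print(items)
    process(j)
    return height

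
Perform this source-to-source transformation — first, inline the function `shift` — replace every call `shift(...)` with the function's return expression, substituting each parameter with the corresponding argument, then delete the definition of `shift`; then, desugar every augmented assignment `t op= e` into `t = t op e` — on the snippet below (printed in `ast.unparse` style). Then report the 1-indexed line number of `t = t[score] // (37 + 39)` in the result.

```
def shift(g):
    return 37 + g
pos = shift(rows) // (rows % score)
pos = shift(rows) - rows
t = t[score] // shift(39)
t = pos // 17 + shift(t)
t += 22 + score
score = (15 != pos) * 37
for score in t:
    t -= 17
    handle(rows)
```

3

Transformed code:
pos = (37 + rows) // (rows % score)
pos = 37 + rows - rows
t = t[score] // (37 + 39)
t = pos // 17 + (37 + t)
t = t + (22 + score)
score = (15 != pos) * 37
for score in t:
    t = t - 17
    handle(rows)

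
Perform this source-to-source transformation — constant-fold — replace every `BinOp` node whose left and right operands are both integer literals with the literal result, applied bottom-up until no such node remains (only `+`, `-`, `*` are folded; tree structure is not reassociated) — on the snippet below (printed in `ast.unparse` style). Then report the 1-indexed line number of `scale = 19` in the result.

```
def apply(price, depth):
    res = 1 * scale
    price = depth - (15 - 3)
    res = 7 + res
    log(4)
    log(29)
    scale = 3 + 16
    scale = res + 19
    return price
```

Transformed code:
def apply(price, depth):
    res = 1 * scale
    price = depth - 12
    res = 7 + res
    log(4)
    log(29)
    scale = 19
    scale = res + 19
    return price

7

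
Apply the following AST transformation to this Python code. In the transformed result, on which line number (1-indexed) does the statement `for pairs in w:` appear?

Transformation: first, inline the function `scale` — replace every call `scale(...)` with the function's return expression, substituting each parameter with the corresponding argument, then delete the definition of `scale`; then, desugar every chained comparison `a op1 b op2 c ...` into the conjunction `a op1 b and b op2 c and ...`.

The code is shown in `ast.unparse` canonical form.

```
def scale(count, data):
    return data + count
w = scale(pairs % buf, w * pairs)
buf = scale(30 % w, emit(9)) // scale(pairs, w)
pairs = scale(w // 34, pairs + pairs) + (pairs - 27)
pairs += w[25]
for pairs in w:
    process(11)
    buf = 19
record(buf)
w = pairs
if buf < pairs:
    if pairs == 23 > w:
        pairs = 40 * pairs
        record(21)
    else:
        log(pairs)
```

Transformed code:
w = w * pairs + pairs % buf
buf = (emit(9) + 30 % w) // (w + pairs)
pairs = pairs + pairs + w // 34 + (pairs - 27)
pairs += w[25]
for pairs in w:
    process(11)
    buf = 19
record(buf)
w = pairs
if buf < pairs:
    if pairs == 23 and 23 > w:
        pairs = 40 * pairs
        record(21)
    else:
        log(pairs)

5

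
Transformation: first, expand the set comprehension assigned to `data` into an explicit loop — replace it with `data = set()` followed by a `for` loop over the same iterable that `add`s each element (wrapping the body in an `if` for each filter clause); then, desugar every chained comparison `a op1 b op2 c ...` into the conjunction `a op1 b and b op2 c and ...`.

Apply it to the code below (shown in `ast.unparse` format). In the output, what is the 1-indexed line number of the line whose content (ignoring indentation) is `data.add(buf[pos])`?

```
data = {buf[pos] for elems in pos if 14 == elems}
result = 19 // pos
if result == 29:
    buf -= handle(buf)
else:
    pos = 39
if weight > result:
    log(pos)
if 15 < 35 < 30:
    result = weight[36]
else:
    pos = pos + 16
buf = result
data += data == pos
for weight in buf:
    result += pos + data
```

4

Transformed code:
data = set()
for elems in pos:
    if 14 == elems:
        data.add(buf[pos])
result = 19 // pos
if result == 29:
    buf -= handle(buf)
else:
    pos = 39
if weight > result:
    log(pos)
if 15 < 35 and 35 < 30:
    result = weight[36]
else:
    pos = pos + 16
buf = result
data += data == pos
for weight in buf:
    result += pos + data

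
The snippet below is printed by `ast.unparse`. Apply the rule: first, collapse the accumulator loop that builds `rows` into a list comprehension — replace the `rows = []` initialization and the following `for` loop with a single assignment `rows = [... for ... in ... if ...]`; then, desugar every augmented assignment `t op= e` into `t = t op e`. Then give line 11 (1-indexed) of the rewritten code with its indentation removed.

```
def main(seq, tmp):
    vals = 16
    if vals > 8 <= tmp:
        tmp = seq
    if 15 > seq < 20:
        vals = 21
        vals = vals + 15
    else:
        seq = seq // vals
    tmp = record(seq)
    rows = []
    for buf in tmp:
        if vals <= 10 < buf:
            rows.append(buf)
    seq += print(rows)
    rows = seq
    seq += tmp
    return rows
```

rows = [buf for buf in tmp if vals <= 10 < buf]

Transformed code:
def main(seq, tmp):
    vals = 16
    if vals > 8 <= tmp:
        tmp = seq
    if 15 > seq < 20:
        vals = 21
        vals = vals + 15
    else:
        seq = seq // vals
    tmp = record(seq)
    rows = [buf for buf in tmp if vals <= 10 < buf]
    seq = seq + print(rows)
    rows = seq
    seq = seq + tmp
    return rows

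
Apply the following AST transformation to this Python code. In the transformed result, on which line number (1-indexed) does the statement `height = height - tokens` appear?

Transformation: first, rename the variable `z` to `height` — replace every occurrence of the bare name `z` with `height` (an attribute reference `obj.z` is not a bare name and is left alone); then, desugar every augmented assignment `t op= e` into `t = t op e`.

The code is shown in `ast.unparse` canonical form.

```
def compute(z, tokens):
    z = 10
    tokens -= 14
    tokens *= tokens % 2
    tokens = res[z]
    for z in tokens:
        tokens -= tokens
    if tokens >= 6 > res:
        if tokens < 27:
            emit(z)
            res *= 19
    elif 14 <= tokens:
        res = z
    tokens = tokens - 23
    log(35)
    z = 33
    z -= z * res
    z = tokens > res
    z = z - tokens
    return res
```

19

Transformed code:
def compute(height, tokens):
    height = 10
    tokens = tokens - 14
    tokens = tokens * (tokens % 2)
    tokens = res[height]
    for height in tokens:
        tokens = tokens - tokens
    if tokens >= 6 > res:
        if tokens < 27:
            emit(height)
            res = res * 19
    elif 14 <= tokens:
        res = height
    tokens = tokens - 23
    log(35)
    height = 33
    height = height - height * res
    height = tokens > res
    height = height - tokens
    return res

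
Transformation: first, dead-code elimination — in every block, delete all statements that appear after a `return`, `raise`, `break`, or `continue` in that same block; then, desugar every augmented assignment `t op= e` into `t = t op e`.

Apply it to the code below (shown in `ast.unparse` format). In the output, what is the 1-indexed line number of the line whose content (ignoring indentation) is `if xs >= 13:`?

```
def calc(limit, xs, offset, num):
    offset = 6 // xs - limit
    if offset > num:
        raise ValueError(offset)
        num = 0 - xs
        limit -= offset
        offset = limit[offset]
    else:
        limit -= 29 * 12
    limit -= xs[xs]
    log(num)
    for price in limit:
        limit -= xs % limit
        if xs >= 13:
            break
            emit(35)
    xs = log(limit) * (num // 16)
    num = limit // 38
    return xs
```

Transformed code:
def calc(limit, xs, offset, num):
    offset = 6 // xs - limit
    if offset > num:
        raise ValueError(offset)
    else:
        limit = limit - 29 * 12
    limit = limit - xs[xs]
    log(num)
    for price in limit:
        limit = limit - xs % limit
        if xs >= 13:
            break
    xs = log(limit) * (num // 16)
    num = limit // 38
    return xs

11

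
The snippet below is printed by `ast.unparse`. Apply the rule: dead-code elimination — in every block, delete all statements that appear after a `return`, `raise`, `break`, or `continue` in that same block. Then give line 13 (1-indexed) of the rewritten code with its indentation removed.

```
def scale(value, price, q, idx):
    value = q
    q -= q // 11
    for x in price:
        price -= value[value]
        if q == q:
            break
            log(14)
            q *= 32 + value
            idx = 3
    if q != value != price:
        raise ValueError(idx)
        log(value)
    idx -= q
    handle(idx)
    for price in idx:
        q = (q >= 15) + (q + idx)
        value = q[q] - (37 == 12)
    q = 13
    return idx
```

Transformed code:
def scale(value, price, q, idx):
    value = q
    q -= q // 11
    for x in price:
        price -= value[value]
        if q == q:
            break
    if q != value != price:
        raise ValueError(idx)
    idx -= q
    handle(idx)
    for price in idx:
        q = (q >= 15) + (q + idx)
        value = q[q] - (37 == 12)
    q = 13
    return idx

q = (q >= 15) + (q + idx)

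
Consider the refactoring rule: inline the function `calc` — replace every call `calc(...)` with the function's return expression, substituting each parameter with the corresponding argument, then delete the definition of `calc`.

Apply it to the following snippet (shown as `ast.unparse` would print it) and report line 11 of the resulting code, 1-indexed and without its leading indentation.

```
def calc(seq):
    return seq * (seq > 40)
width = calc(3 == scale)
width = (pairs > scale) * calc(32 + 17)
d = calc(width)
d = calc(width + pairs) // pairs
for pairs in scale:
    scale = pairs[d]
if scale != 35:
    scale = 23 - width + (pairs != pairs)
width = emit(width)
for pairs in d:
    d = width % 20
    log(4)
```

Transformed code:
width = (3 == scale) * ((3 == scale) > 40)
width = (pairs > scale) * ((32 + 17) * (32 + 17 > 40))
d = width * (width > 40)
d = (width + pairs) * (width + pairs > 40) // pairs
for pairs in scale:
    scale = pairs[d]
if scale != 35:
    scale = 23 - width + (pairs != pairs)
width = emit(width)
for pairs in d:
    d = width % 20
    log(4)

d = width % 20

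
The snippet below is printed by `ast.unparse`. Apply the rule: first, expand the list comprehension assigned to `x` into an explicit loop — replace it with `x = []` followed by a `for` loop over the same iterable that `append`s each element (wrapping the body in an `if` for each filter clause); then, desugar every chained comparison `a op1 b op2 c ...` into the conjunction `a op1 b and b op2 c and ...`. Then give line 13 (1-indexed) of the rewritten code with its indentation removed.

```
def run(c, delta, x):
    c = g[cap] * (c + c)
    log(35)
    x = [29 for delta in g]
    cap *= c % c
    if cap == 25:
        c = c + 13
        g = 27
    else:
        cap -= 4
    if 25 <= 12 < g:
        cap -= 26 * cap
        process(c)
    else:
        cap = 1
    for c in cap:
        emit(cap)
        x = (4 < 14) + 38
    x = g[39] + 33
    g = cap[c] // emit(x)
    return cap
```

if 25 <= 12 and 12 < g:

Transformed code:
def run(c, delta, x):
    c = g[cap] * (c + c)
    log(35)
    x = []
    for delta in g:
        x.append(29)
    cap *= c % c
    if cap == 25:
        c = c + 13
        g = 27
    else:
        cap -= 4
    if 25 <= 12 and 12 < g:
        cap -= 26 * cap
        process(c)
    else:
        cap = 1
    for c in cap:
        emit(cap)
        x = (4 < 14) + 38
    x = g[39] + 33
    g = cap[c] // emit(x)
    return cap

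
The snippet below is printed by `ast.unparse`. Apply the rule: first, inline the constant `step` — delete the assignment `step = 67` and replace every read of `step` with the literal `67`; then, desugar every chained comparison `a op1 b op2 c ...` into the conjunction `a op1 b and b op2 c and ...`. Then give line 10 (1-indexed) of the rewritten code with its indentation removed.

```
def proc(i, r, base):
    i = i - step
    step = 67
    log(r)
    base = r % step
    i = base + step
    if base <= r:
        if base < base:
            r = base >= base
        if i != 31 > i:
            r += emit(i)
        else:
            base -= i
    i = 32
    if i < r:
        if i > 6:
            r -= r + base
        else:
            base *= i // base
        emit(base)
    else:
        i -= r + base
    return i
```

r += emit(i)

Transformed code:
def proc(i, r, base):
    i = i - 67
    log(r)
    base = r % 67
    i = base + 67
    if base <= r:
        if base < base:
            r = base >= base
        if i != 31 and 31 > i:
            r += emit(i)
        else:
            base -= i
    i = 32
    if i < r:
        if i > 6:
            r -= r + base
        else:
            base *= i // base
        emit(base)
    else:
        i -= r + base
    return i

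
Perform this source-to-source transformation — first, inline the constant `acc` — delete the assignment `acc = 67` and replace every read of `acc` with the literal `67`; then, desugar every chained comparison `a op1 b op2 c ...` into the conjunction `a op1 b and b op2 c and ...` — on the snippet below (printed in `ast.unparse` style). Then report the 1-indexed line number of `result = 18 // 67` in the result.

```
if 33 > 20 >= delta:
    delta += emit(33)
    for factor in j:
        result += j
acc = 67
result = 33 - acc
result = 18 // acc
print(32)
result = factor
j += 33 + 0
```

6

Transformed code:
if 33 > 20 and 20 >= delta:
    delta += emit(33)
    for factor in j:
        result += j
result = 33 - 67
result = 18 // 67
print(32)
result = factor
j += 33 + 0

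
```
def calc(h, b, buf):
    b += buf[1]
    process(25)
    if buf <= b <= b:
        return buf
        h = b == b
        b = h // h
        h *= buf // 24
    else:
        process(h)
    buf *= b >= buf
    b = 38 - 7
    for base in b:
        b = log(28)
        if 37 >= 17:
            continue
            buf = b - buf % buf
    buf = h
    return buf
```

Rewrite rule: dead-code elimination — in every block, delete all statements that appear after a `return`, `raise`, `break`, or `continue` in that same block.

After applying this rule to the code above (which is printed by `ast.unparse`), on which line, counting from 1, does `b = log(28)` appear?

Transformed code:
def calc(h, b, buf):
    b += buf[1]
    process(25)
    if buf <= b <= b:
        return buf
    else:
        process(h)
    buf *= b >= buf
    b = 38 - 7
    for base in b:
        b = log(28)
        if 37 >= 17:
            continue
    buf = h
    return buf

11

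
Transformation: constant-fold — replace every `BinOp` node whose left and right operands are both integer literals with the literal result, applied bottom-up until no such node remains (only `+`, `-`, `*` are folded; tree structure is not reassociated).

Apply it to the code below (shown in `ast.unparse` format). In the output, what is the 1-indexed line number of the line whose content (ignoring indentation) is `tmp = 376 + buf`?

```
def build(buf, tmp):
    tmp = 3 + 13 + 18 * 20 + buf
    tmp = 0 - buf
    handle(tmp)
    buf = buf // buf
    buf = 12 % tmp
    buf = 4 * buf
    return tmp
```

Transformed code:
def build(buf, tmp):
    tmp = 376 + buf
    tmp = 0 - buf
    handle(tmp)
    buf = buf // buf
    buf = 12 % tmp
    buf = 4 * buf
    return tmp

2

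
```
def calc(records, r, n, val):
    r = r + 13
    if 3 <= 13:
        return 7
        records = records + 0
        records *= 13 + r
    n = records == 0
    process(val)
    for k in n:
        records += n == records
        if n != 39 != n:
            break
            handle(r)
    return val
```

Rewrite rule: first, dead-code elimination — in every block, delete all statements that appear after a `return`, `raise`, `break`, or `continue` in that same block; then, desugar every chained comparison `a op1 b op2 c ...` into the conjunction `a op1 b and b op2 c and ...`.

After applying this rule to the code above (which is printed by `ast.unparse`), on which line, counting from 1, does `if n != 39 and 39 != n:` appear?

Transformed code:
def calc(records, r, n, val):
    r = r + 13
    if 3 <= 13:
        return 7
    n = records == 0
    process(val)
    for k in n:
        records += n == records
        if n != 39 and 39 != n:
            break
    return val

9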